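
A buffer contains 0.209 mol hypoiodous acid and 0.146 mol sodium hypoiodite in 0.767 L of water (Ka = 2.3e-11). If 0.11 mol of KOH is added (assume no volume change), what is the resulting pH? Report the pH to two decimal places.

pH = 11.05

After neutralization: n(HOI) = 0.099 mol, n(OI-) = 0.256 mol.
pKa = −log(2.3 × 10^-11) = 10.638
pH = pKa + log([A⁻]/[HA]) = 10.638 + log(0.256/0.099) = 10.638 +0.413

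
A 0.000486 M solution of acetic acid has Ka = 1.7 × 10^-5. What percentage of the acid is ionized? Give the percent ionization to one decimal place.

17.0%

CH3COOH ⇌ CH3COO- + H+; let x = [H+] at equilibrium.
Solve x² + 1.7e-05x − 8.26e-09 = 0 → x = 8.28 × 10^-5 M
% ionization = x/C₀ × 100% = 8.28 × 10^-5/0.000486 × 100% = 17.0%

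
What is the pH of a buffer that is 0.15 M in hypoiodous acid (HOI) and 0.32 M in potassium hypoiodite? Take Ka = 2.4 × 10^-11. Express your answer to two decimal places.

pH = 10.95

pKa = −log(2.4 × 10^-11) = 10.620
pH = pKa + log([A⁻]/[HA]) = 10.620 + log(0.32/0.15)
pH = 10.620 + (+0.329) = 10.95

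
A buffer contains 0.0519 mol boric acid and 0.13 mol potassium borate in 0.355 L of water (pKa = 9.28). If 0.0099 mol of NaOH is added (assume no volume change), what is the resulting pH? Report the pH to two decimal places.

OH- converts B(OH)3 to B(OH)4-: B(OH)3 → 0.042 mol, B(OH)4- → 0.14 mol.
Henderson–Hasselbalch with mole ratio 0.14/0.042: pH = 9.28 + (+0.523)

pH = 9.80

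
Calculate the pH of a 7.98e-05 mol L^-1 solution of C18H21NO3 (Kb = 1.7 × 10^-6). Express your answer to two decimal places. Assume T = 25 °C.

C18H21NO3 + H2O ⇌ C18H22NO3+ + OH-
From the ICE table, Kb = [OH-]²/(7.98e-05 − [OH-]) = 1.7 × 10^-6.
The 5% rule fails; solving [OH-]² + Kb·[OH-] − Kb·C₀ = 0 exactly:
[OH-] = (−Kb + √(Kb² + 4·Kb·C₀))/2 = 1.08 × 10^-5 M
pOH = −log(1.08 × 10^-5) = 4.97; pH = 14.00 − 4.97 = 9.03

pH = 9.03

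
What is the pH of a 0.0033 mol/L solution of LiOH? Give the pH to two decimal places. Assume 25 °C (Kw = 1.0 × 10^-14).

LiOH is a strong base; [OH-] = 0.0033 M.
pOH = -log(0.0033) = 2.48
pH = 14.00 - 2.48 = 11.52

pH = 11.52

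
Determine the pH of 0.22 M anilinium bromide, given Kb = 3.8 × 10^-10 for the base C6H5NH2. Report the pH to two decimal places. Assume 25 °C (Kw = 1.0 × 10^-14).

C6H5NH3+ is the conjugate acid of the weak base C6H5NH2.
Ka = Kw/Kb = 1.0×10^-14 / 3.8 × 10^-10 = 2.63 × 10^-5
From the ICE table, Ka = [H+]²/(0.22 − [H+]) = 2.63 × 10^-5.
Since Ka ≪ C₀, [H+] ≈ √(Ka·C₀) = 2.41 × 10^-3 M.
Check: 1.1% ionized — well under 5%, approximation valid.
pH = −log[H+] = −log(2.41 × 10^-3) = 2.62

pH = 2.62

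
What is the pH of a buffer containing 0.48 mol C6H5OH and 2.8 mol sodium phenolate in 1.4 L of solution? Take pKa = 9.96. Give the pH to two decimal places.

pH = pKa + log([A⁻]/[HA]) = 9.96 + log(2.8/0.48)
pH = 9.96 + (+0.766) = 10.73

pH = 10.73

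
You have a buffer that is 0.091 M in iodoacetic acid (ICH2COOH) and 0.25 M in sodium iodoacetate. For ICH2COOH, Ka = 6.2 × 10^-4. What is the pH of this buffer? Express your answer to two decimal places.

pKa = −log(6.2 × 10^-4) = 3.208
Using pH = pKa + log([base]/[acid]) with [base]/[acid] = 0.25/0.091:
pH = 3.208 + (+0.439) = 3.65

pH = 3.65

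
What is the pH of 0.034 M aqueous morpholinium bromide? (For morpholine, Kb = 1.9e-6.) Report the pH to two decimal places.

pH = 4.87

C4H8ONH2+ is the conjugate acid of the weak base C4H8ONH.
Ka = Kw/Kb = 1.0×10^-14 / 1.9 × 10^-6 = 5.26 × 10^-9
From the ICE table, Ka = [H+]²/(0.034 − [H+]) = 5.26 × 10^-9.
Since Ka ≪ C₀, [H+] ≈ √(Ka·C₀) = 1.34 × 10^-5 M.
Check: 0.039% ionized — well under 5%, approximation valid.
pH = −log[H+] = −log(1.34 × 10^-5) = 4.87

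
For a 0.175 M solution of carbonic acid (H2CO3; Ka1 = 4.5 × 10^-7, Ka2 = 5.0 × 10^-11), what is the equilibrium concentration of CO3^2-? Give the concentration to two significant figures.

5.0 × 10^-11 M

First ionization gives [H+] ≈ [HCO3-] = 2.81 × 10^-4 M.
Second step: Ka2 = [H+][CO3^2-]/[HCO3-] ≈ [CO3^2-] (since [H+] ≈ [HCO3-]).
So [CO3^2-] ≈ Ka2.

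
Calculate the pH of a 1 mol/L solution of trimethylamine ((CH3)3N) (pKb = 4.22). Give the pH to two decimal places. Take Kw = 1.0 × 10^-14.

(CH3)3N + H2O ⇌ (CH3)3NH+ + OH-
Kb = 10^(−4.22) = 6.03 × 10^-5
From the ICE table, Kb = x²/(1 − x) = 6.03 × 10^-5.
Assume x ≪ 1: x ≈ √(6.03 × 10^-5 × 1) = 7.77 × 10^-3 M
pOH = 2.11, so pH = 14.00 − pOH = 11.89

pH = 11.89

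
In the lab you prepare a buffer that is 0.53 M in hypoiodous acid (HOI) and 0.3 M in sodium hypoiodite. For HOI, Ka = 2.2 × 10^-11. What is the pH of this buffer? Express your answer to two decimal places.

pKa = −log(2.2 × 10^-11) = 10.658
Using pH = pKa + log([base]/[acid]) with [base]/[acid] = 0.3/0.53:
pH = 10.658 + (-0.247) = 10.41

pH = 10.41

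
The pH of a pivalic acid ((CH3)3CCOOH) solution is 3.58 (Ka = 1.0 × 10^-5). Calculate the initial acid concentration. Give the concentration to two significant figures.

C₀ = 7.2 × 10^-3 M

[H+] = 10^(-3.58) = 2.63 × 10^-4 M = x
Ka = x²/(C₀ − x) ⇒ C₀ = x + x²/Ka
C₀ = 2.63 × 10^-4 + (2.63 × 10^-4)²/(1.0 × 10^-5) = 7.18 × 10^-3 M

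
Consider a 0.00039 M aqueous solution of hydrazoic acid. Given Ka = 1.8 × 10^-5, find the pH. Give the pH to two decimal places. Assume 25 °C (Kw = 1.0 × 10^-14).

pH = 4.12

HN3 ⇌ N3- + H+
From the ICE table, Ka = [H+]²/(0.00039 − [H+]) = 1.8 × 10^-5.
Here C₀/Ka ≈ 21.7, so the small-[H+] approximation fails. Use the quadratic:
[H+] = (−Ka + √(Ka² + 4·Ka·C₀))/2 = 7.53 × 10^-5 M
pH = −log[H+] = −log(7.53 × 10^-5) = 4.12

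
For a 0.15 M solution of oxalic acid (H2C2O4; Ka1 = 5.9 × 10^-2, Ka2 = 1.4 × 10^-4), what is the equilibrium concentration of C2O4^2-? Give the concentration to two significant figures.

First ionization gives [H+] ≈ [HC2O4-] = 6.91 × 10^-2 M.
Second step: Ka2 = [H+][C2O4^2-]/[HC2O4-] ≈ [C2O4^2-] (since [H+] ≈ [HC2O4-]).
So [C2O4^2-] ≈ Ka2.

1.4 × 10^-4 M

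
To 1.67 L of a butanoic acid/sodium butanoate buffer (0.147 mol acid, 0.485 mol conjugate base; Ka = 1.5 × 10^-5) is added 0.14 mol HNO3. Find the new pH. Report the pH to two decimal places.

pH = 4.90

After neutralization: n(CH3(CH2)2COOH) = 0.287 mol, n(CH3(CH2)2COO-) = 0.345 mol.
pKa = −log(1.5 × 10^-5) = 4.824
pH = pKa + log([A⁻]/[HA]) = 4.824 + log(0.345/0.287) = 4.824 +0.080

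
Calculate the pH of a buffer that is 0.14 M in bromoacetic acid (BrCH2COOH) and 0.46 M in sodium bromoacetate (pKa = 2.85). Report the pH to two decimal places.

pH = 3.37

Using pH = pKa + log([base]/[acid]) with [base]/[acid] = 0.46/0.14:
pH = 2.85 + (+0.517) = 3.37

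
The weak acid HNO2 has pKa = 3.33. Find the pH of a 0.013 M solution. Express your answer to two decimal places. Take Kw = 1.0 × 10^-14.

pH = 2.65

HNO2 ⇌ NO2- + H+
Ka = 10^(−3.33) = 4.68 × 10^-4
Ka = [H+]²/(0.013 − [H+]) = 4.68 × 10^-4
The 5% rule fails; solving [H+]² + Ka·[H+] − Ka·C₀ = 0 exactly:
[H+] = (−Ka + √(Ka² + 4·Ka·C₀))/2 = 2.24 × 10^-3 M
pH = −log(2.24 × 10^-3) = 2.65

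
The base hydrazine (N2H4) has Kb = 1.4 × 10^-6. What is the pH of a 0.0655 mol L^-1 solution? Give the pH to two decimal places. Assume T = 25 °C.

pH = 10.48

N2H4 + H2O ⇌ N2H5+ + OH-
Kb = x²/(0.0655 − x) = 1.4 × 10^-6
Assume x ≪ 0.0655: x ≈ √(1.4 × 10^-6 × 0.0655) = 3.03 × 10^-4 M
Check: 0.46% ionized — well under 5%, approximation valid.
pOH = 3.52, so pH = 14.00 − pOH = 10.48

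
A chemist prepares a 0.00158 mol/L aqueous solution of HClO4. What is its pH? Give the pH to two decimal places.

HClO4 is a strong acid and dissociates completely, so [H+] = 0.00158 M.
pH = -log(0.00158) = 2.80

pH = 2.80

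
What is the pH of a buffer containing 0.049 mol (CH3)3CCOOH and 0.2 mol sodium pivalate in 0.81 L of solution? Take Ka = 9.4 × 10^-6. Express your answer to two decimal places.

pH = 5.64

pKa = −log(9.4 × 10^-6) = 5.027
pH = pKa + log([A⁻]/[HA]) = 5.027 + log(0.2/0.049)
pH = 5.027 + (+0.611) = 5.64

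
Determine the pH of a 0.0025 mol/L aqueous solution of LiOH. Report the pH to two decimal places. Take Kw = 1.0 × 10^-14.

pH = 11.40

LiOH is a strong base; [OH-] = 0.0025 M.
pOH = -log(0.0025) = 2.60
pH = 14.00 - 2.60 = 11.40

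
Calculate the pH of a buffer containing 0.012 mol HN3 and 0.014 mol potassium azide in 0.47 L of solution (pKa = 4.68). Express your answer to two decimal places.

Using pH = pKa + log([base]/[acid]) with [base]/[acid] = 0.014/0.012:
pH = 4.68 + (+0.067) = 4.75

pH = 4.75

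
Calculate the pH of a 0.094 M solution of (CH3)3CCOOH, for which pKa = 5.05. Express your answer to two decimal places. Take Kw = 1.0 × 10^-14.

pH = 3.04

(CH3)3CCOOH ⇌ (CH3)3CCOO- + H+
Ka = 10^(−5.05) = 8.91 × 10^-6
From the ICE table, Ka = [H+]²/(0.094 − [H+]) = 8.91 × 10^-6.
Since Ka ≪ C₀, [H+] ≈ √(Ka·C₀) = 9.15 × 10^-4 M.
([H+]/C₀ = 0.97% < 5%, so the approximation holds.)
pH = −log(9.15 × 10^-4) = 3.04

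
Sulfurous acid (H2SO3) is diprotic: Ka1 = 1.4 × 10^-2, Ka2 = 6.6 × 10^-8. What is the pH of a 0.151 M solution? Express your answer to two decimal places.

Since Ka1 ≫ Ka2, the first ionization dominates [H+].
Ka1 = x²/(0.151 − x) = 1.4 × 10^-2
Solving the quadratic: x = (−Ka1 + √(Ka1² + 4·Ka1·C₀))/2 = 3.95 × 10^-2 M
pH = −log(3.95 × 10^-2) = 1.40

pH = 1.40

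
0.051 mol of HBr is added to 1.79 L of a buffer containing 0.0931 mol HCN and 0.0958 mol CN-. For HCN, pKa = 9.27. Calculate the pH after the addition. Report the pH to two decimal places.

After neutralization: n(HCN) = 0.144 mol, n(CN-) = 0.0448 mol.
Henderson–Hasselbalch with mole ratio 0.0448/0.144: pH = 9.27 + (-0.507)

pH = 8.76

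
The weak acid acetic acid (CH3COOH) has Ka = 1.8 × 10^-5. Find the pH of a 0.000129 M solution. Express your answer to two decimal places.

CH3COOH ⇌ CH3COO- + H+
Ka = [H+]²/(0.000129 − [H+]) = 1.8 × 10^-5
The 5% rule fails; solving [H+]² + Ka·[H+] − Ka·C₀ = 0 exactly:
[H+] = (−Ka + √(Ka² + 4·Ka·C₀))/2 = 4.00 × 10^-5 M
pH = −log[H+] = −log(4.00 × 10^-5) = 4.40

pH = 4.40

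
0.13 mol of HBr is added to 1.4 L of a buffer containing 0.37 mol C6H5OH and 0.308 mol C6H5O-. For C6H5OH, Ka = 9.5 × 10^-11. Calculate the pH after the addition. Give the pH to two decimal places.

pH = 9.57

After neutralization: n(C6H5OH) = 0.5 mol, n(C6H5O-) = 0.178 mol.
pKa = −log(9.5 × 10^-11) = 10.022
pH = pKa + log([A⁻]/[HA]) = 10.022 + log(0.178/0.5) = 10.022 -0.449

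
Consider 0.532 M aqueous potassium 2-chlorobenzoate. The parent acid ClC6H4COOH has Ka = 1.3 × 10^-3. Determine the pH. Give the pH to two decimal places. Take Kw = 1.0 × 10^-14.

pH = 8.31

ClC6H4COO- is the conjugate base of the weak acid ClC6H4COOH.
Kb = Kw/Ka = 1.0×10^-14 / 1.3 × 10^-3 = 7.69 × 10^-12
From the ICE table, Kb = x²/(0.532 − x) = 7.69 × 10^-12.
Assume x ≪ 0.532: x ≈ √(7.69 × 10^-12 × 0.532) = 2.02 × 10^-6 M
Check: 0.00038% ionized — well under 5%, approximation valid.
pOH = 5.69, so pH = 14.00 − pOH = 8.31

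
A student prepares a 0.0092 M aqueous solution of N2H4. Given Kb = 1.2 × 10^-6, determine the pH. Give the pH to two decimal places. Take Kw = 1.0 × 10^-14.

N2H4 + H2O ⇌ N2H5+ + OH-
Let x = [OH-] at equilibrium. Kb = x²/(0.0092 − x).
Neglecting x in the denominator: x = √(1.2 × 10^-6 × 0.0092) = 1.05 × 10^-4 M
pOH = −log(1.05 × 10^-4) = 3.98; pH = 14.00 − 3.98 = 10.02

pH = 10.02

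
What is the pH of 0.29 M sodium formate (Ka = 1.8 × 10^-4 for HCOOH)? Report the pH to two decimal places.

HCOO- is the conjugate base of the weak acid HCOOH.
Kb = Kw/Ka = 1.0×10^-14 / 1.8 × 10^-4 = 5.56 × 10^-11
Kb = [OH-]²/(0.29 − [OH-]) = 5.56 × 10^-11
Neglecting [OH-] in the denominator: [OH-] = √(5.56 × 10^-11 × 0.29) = 4.02 × 10^-6 M
([OH-]/C₀ = 0.0014% < 5%, so the approximation holds.)
pOH = −log(4.02 × 10^-6) = 5.40; pH = 14.00 − 5.40 = 8.60

pH = 8.60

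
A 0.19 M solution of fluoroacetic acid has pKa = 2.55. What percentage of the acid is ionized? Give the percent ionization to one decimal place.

11.5%

FCH2COOH ⇌ FCH2COO- + H+; let x = [H+] at equilibrium.
Ka = 10^(−2.55) = 2.82 × 10^-3
Ka = x²/(C₀ − x); solving the quadratic gives x = 2.18 × 10^-2 M.
% ionization = x/C₀ × 100% = 2.18 × 10^-2/0.19 × 100% = 11.5%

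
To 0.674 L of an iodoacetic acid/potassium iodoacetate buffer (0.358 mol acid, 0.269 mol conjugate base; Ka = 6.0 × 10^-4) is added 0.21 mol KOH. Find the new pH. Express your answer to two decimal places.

After neutralization: n(ICH2COOH) = 0.148 mol, n(ICH2COO-) = 0.479 mol.
pKa = −log(6.0 × 10^-4) = 3.222
pH = pKa + log([A⁻]/[HA]) = 3.222 + log(0.479/0.148) = 3.222 +0.510

pH = 3.73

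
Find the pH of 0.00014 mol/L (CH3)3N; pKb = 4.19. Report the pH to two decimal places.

(CH3)3N + H2O ⇌ (CH3)3NH+ + OH-
Kb = 10^(−4.19) = 6.46 × 10^-5
Kb = [OH-]²/(0.00014 − [OH-]) = 6.46 × 10^-5
Here C₀/Kb ≈ 2.17, so the small-[OH-] approximation fails. Use the quadratic:
[OH-] = (−Kb + √(Kb² + 4·Kb·C₀))/2 = 6.81 × 10^-5 M
pOH = 4.17, so pH = 14.00 − pOH = 9.83

pH = 9.83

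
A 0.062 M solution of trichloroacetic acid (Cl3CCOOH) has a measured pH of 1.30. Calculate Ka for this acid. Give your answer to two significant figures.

Ka = 2.1 × 10^-1

[H+] = 10^(-1.30) = 5.01 × 10^-2 M
At equilibrium [HA] = 0.062 − 5.01 × 10^-2 = 1.19 × 10^-2 M
Ka = [H+][A-]/[HA] = (5.01 × 10^-2)² / 1.19 × 10^-2 = 2.1 × 10^-1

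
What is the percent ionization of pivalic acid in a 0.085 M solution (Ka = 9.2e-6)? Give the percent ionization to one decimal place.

1.0%

(CH3)3CCOOH ⇌ (CH3)3CCOO- + H+; let x = [H+] at equilibrium.
x ≈ √(Ka·C₀) = √(9.2 × 10^-6 × 0.085) = 8.84 × 10^-4 M
Fraction ionized = 8.84 × 10^-4 / 0.085 = 0.0104 → 1.0%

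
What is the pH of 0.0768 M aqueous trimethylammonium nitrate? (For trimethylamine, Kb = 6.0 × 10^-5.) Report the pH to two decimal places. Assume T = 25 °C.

pH = 5.45

(CH3)3NH+ is the conjugate acid of the weak base (CH3)3N.
Ka = Kw/Kb = 1.0×10^-14 / 6.0 × 10^-5 = 1.67 × 10^-10
Ka = [H+]²/(0.0768 − [H+]) = 1.67 × 10^-10
Since Ka ≪ C₀, [H+] ≈ √(Ka·C₀) = 3.58 × 10^-6 M.
pH = −log(3.58 × 10^-6) = 5.45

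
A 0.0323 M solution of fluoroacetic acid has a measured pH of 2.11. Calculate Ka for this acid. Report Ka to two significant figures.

[H+] = 10^(-2.11) = 7.76 × 10^-3 M
At equilibrium [HA] = 0.0323 − 7.76 × 10^-3 = 2.45 × 10^-2 M
Ka = [H+][A-]/[HA] = (7.76 × 10^-3)² / 2.45 × 10^-2 = 2.5 × 10^-3

Ka = 2.5 × 10^-3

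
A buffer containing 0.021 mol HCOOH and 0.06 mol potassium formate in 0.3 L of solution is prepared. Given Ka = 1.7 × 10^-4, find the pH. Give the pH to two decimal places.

pH = 4.23

pKa = −log(1.7 × 10^-4) = 3.770
Henderson–Hasselbalch: pH = pKa + log([HCOO-]/[HCOOH]) = 3.770 + log(0.06/0.021)
pH = 3.770 + (+0.456) = 4.23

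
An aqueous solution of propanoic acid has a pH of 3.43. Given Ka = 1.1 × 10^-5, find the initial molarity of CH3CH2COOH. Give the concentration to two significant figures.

[H+] = 10^(-3.43) = 3.72 × 10^-4 M = x
Ka = x²/(C₀ − x) ⇒ C₀ = x + x²/Ka
C₀ = 3.72 × 10^-4 + (3.72 × 10^-4)²/(1.1 × 10^-5) = 1.30 × 10^-2 M

C₀ = 1.3 × 10^-2 M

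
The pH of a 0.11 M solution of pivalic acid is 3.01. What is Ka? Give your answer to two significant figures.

[H+] = 10^(-3.01) = 9.77 × 10^-4 M
At equilibrium [HA] = 0.11 − 9.77 × 10^-4 = 1.09 × 10^-1 M
Ka = [H+][A-]/[HA] = (9.77 × 10^-4)² / 1.09 × 10^-1 = 8.8 × 10^-6

Ka = 8.8 × 10^-6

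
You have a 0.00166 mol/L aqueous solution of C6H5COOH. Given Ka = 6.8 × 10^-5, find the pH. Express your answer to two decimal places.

pH = 3.52

C6H5COOH ⇌ C6H5COO- + H+
Ka = [H+]²/(0.00166 − [H+]) = 6.8 × 10^-5
The 5% rule fails; solving [H+]² + Ka·[H+] − Ka·C₀ = 0 exactly:
[H+] = (−Ka + √(Ka² + 4·Ka·C₀))/2 = 3.04 × 10^-4 M
pH = −log[H+] = −log(3.04 × 10^-4) = 3.52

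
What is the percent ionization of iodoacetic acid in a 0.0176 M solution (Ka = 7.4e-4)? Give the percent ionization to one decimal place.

ICH2COOH ⇌ ICH2COO- + H+; let x = [H+] at equilibrium.
Solve x² + 0.00074x − 1.3e-05 = 0 → x = 3.26 × 10^-3 M
% ionization = x/C₀ × 100% = 3.26 × 10^-3/0.0176 × 100% = 18.5%

18.5%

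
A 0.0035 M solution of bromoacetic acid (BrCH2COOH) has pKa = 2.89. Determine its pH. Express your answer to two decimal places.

pH = 2.80

BrCH2COOH ⇌ BrCH2COO- + H+
Ka = 10^(−2.89) = 1.29 × 10^-3
From the ICE table, Ka = x²/(0.0035 − x) = 1.29 × 10^-3.
The 5% rule fails; solving x² + Ka·x − Ka·C₀ = 0 exactly:
x = [−0.00129 + √(0.00129² + 1.81e-05)]/2 = 1.58 × 10^-3 M
pH = −log[H+] = −log(1.58 × 10^-3) = 2.80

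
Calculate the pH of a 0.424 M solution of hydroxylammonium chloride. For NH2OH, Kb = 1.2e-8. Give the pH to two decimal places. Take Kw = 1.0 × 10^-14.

NH3OH+ is the conjugate acid of the weak base NH2OH.
Ka = Kw/Kb = 1.0×10^-14 / 1.2 × 10^-8 = 8.33 × 10^-7
From the ICE table, Ka = x²/(0.424 − x) = 8.33 × 10^-7.
Assume x ≪ 0.424: x ≈ √(8.33 × 10^-7 × 0.424) = 5.94 × 10^-4 M
pH = −log[H+] = −log(5.94 × 10^-4) = 3.23

pH = 3.23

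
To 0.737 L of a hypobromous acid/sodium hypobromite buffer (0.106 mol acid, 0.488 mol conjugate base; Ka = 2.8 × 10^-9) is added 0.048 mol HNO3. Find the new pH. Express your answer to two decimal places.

pH = 9.01

Added H+ converts OBr- to HOBr: HOBr → 0.154 mol, OBr- → 0.44 mol.
pKa = −log(2.8 × 10^-9) = 8.553
pH = pKa + log(n_OBr-/n_HOBr) = 8.553 + log(0.44/0.154) = 8.553 + (+0.456)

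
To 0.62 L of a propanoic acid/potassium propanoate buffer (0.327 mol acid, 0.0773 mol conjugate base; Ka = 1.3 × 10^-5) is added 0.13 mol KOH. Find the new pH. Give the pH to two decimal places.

pH = 4.91

OH- converts CH3CH2COOH to CH3CH2COO-: CH3CH2COOH → 0.197 mol, CH3CH2COO- → 0.207 mol.
pKa = −log(1.3 × 10^-5) = 4.886
pH = pKa + log([A⁻]/[HA]) = 4.886 + log(0.207/0.197) = 4.886 +0.022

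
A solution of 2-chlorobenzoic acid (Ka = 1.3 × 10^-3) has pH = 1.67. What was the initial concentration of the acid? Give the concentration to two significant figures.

C₀ = 3.7 × 10^-1 M

[H+] = 10^(-1.67) = 2.14 × 10^-2 M = x
Ka = x²/(C₀ − x) ⇒ C₀ = x + x²/Ka
C₀ = 2.14 × 10^-2 + (2.14 × 10^-2)²/(1.3 × 10^-3) = 3.74 × 10^-1 M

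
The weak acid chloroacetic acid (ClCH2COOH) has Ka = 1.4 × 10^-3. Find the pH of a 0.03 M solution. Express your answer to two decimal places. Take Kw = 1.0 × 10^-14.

ClCH2COOH ⇌ ClCH2COO- + H+
From the ICE table, Ka = [H+]²/(0.03 − [H+]) = 1.4 × 10^-3.
[H+] is not negligible relative to C₀; solve [H+]² + 0.0014·[H+] − 4.2e-05 = 0.
[H+] = (−Ka + √(Ka² + 4·Ka·C₀))/2 = 5.82 × 10^-3 M
pH = −log(5.82 × 10^-3) = 2.24

pH = 2.24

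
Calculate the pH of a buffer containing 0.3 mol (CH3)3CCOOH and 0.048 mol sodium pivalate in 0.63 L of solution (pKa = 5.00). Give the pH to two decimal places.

pH = pKa + log([A⁻]/[HA]) = 5.00 + log(0.048/0.3)
pH = 5.00 + (-0.796) = 4.20

pH = 4.20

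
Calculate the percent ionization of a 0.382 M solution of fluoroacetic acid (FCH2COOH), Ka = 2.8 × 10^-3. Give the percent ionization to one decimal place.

FCH2COOH ⇌ FCH2COO- + H+; let x = [H+] at equilibrium.
Ka = x²/(C₀ − x); solving the quadratic gives x = 3.13 × 10^-2 M.
Fraction ionized = 3.13 × 10^-2 / 0.382 = 0.0819 → 8.2%

8.2%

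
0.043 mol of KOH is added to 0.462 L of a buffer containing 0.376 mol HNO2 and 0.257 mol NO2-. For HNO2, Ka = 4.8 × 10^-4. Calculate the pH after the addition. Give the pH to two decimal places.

pH = 3.27

OH- converts HNO2 to NO2-: HNO2 → 0.333 mol, NO2- → 0.3 mol.
pKa = −log(4.8 × 10^-4) = 3.319
pH = pKa + log(n_NO2-/n_HNO2) = 3.319 + log(0.3/0.333) = 3.319 + (-0.045)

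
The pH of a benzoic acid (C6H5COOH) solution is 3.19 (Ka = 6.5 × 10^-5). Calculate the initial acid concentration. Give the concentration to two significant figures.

[H+] = 10^(-3.19) = 6.46 × 10^-4 M = x
Ka = x²/(C₀ − x) ⇒ C₀ = x + x²/Ka
C₀ = 6.46 × 10^-4 + (6.46 × 10^-4)²/(6.5 × 10^-5) = 7.07 × 10^-3 M

C₀ = 7.1 × 10^-3 M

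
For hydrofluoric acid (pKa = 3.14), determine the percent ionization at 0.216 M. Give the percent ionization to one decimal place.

HF ⇌ F- + H+; let x = [H+] at equilibrium.
Ka = 10^(−3.14) = 7.24 × 10^-4
Ka = x²/(C₀ − x); solving the quadratic gives x = 1.21 × 10^-2 M.
Fraction ionized = 1.21 × 10^-2 / 0.216 = 0.0560 → 5.6%

5.6%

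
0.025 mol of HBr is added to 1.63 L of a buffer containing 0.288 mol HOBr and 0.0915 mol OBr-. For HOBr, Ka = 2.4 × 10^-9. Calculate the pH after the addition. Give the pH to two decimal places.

Added H+ converts OBr- to HOBr: HOBr → 0.313 mol, OBr- → 0.0665 mol.
pKa = −log(2.4 × 10^-9) = 8.620
Henderson–Hasselbalch with mole ratio 0.0665/0.313: pH = 8.620 + (-0.673)

pH = 7.95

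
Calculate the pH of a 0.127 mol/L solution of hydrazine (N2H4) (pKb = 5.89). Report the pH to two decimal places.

N2H4 + H2O ⇌ N2H5+ + OH-
Kb = 10^(−5.89) = 1.29 × 10^-6
Let x = [OH-] at equilibrium. Kb = x²/(0.127 − x).
Assume x ≪ 0.127: x ≈ √(1.29 × 10^-6 × 0.127) = 4.05 × 10^-4 M
pOH = −log(4.05 × 10^-4) = 3.39; pH = 14.00 − 3.39 = 10.61

pH = 10.61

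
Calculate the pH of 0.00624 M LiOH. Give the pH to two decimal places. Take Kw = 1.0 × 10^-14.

LiOH is a strong base; [OH-] = 0.00624 M.
pOH = -log(0.00624) = 2.20
pH = 14.00 - 2.20 = 11.80

pH = 11.80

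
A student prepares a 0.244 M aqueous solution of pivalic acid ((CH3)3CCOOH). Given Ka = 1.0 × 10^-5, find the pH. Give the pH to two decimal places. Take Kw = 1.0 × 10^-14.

pH = 2.81

(CH3)3CCOOH ⇌ (CH3)3CCOO- + H+
Ka = x²/(0.244 − x) = 1.0 × 10^-5
Neglecting x in the denominator: x = √(1.0 × 10^-5 × 0.244) = 1.56 × 10^-3 M
(x/C₀ = 0.64% < 5%, so the approximation holds.)
pH = −log[H+] = −log(1.56 × 10^-3) = 2.81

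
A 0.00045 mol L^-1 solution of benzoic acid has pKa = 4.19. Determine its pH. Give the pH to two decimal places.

pH = 3.85

C6H5COOH ⇌ C6H5COO- + H+
Ka = 10^(−4.19) = 6.46 × 10^-5
From the ICE table, Ka = x²/(0.00045 − x) = 6.46 × 10^-5.
The 5% rule fails; solving x² + Ka·x − Ka·C₀ = 0 exactly:
x = (−Ka + √(Ka² + 4·Ka·C₀))/2 = 1.41 × 10^-4 M
pH = −log(1.41 × 10^-4) = 3.85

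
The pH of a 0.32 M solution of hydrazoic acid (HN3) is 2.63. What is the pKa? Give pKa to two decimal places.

[H+] = 10^(-2.63) = 2.34 × 10^-3 M
At equilibrium [HA] = 0.32 − 2.34 × 10^-3 = 3.18 × 10^-1 M
Ka = [H+][A-]/[HA] = (2.34 × 10^-3)² / 3.18 × 10^-1 = 1.72 × 10^-5
pKa = -log(1.72 × 10^-5) = 4.76

pKa = 4.76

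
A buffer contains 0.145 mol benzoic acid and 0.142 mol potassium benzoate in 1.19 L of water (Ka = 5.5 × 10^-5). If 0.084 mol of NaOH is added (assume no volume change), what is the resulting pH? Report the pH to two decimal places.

pH = 4.83

OH- converts C6H5COOH to C6H5COO-: C6H5COOH → 0.061 mol, C6H5COO- → 0.226 mol.
pKa = −log(5.5 × 10^-5) = 4.260
Henderson–Hasselbalch with mole ratio 0.226/0.061: pH = 4.260 + (+0.569)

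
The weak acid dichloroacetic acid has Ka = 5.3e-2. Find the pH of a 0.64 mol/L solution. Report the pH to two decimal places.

pH = 0.80

Cl2CHCOOH ⇌ Cl2CHCOO- + H+
Ka = x²/(0.64 − x) = 5.3 × 10^-2
The 5% rule fails; solving x² + Ka·x − Ka·C₀ = 0 exactly:
x = [−0.053 + √(0.053² + 0.136)]/2 = 1.60 × 10^-1 M
pH = −log[H+] = −log(1.60 × 10^-1) = 0.80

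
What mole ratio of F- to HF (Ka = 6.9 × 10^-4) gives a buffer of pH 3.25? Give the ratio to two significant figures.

pKa = -log(6.9 × 10^-4) = 3.161
pH = pKa + log(r) ⇒ log(r) = 3.25 − 3.161 = +0.089
r = [F-]/[HF] = 10^(+0.089) = 1.23

ratio = 1.2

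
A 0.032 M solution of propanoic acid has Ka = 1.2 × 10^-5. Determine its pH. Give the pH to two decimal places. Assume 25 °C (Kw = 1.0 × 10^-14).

CH3CH2COOH ⇌ CH3CH2COO- + H+
Let x = [H+] at equilibrium. Ka = x²/(0.032 − x).
Since Ka ≪ C₀, x ≈ √(Ka·C₀) = 6.20 × 10^-4 M.
Check: 1.9% ionized — well under 5%, approximation valid.
pH = −log[H+] = −log(6.20 × 10^-4) = 3.21

pH = 3.21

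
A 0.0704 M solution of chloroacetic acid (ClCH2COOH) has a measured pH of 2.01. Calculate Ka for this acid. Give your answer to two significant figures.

Ka = 1.6 × 10^-3

[H+] = 10^(-2.01) = 9.77 × 10^-3 M
At equilibrium [HA] = 0.0704 − 9.77 × 10^-3 = 6.06 × 10^-2 M
Ka = [H+][A-]/[HA] = (9.77 × 10^-3)² / 6.06 × 10^-2 = 1.6 × 10^-3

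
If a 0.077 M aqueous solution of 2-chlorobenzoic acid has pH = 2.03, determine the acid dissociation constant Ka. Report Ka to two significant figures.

Ka = 1.3 × 10^-3

[H+] = 10^(-2.03) = 9.33 × 10^-3 M
At equilibrium [HA] = 0.077 − 9.33 × 10^-3 = 6.77 × 10^-2 M
Ka = [H+][A-]/[HA] = (9.33 × 10^-3)² / 6.77 × 10^-2 = 1.3 × 10^-3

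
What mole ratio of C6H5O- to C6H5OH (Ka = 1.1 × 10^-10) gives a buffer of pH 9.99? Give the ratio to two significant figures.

pKa = -log(1.1 × 10^-10) = 9.959
pH = pKa + log(r) ⇒ log(r) = 9.99 − 9.959 = +0.031
r = [C6H5O-]/[C6H5OH] = 10^(+0.031) = 1.07

ratio = 1.1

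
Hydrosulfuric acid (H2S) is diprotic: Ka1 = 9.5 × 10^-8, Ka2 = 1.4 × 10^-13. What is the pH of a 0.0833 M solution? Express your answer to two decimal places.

pH = 4.05

Since Ka1 ≫ Ka2, the first ionization dominates [H+].
Ka1 = x²/(0.0833 − x) = 9.5 × 10^-8
x ≈ √(9.5 × 10^-8 × 0.0833) = 8.90 × 10^-5 M
pH = −log(8.90 × 10^-5) = 4.05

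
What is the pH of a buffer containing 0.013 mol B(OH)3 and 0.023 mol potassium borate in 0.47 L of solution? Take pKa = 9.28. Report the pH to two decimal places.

Henderson–Hasselbalch: pH = pKa + log([B(OH)4-]/[B(OH)3]) = 9.28 + log(0.023/0.013)
pH = 9.28 + (+0.248) = 9.53

pH = 9.53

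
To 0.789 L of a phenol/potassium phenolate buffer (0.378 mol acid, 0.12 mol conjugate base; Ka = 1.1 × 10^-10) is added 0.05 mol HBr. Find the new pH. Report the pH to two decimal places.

After neutralization: n(C6H5OH) = 0.428 mol, n(C6H5O-) = 0.07 mol.
pKa = −log(1.1 × 10^-10) = 9.959
pH = pKa + log(n_C6H5O-/n_C6H5OH) = 9.959 + log(0.07/0.428) = 9.959 + (-0.786)

pH = 9.17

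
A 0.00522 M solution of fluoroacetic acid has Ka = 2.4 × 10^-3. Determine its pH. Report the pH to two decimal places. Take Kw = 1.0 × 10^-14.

FCH2COOH ⇌ FCH2COO- + H+
Ka = x²/(0.00522 − x) = 2.4 × 10^-3
x is not negligible relative to C₀; solve x² + 0.0024·x − 1.25e-05 = 0.
x = [−0.0024 + √(0.0024² + 5.01e-05)]/2 = 2.54 × 10^-3 M
pH = −log(2.54 × 10^-3) = 2.60

pH = 2.60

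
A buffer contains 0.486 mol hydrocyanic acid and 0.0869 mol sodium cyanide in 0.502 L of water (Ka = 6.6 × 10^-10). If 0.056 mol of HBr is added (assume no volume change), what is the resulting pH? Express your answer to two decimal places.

Added H+ converts CN- to HCN: HCN → 0.542 mol, CN- → 0.0309 mol.
pKa = −log(6.6 × 10^-10) = 9.180
pH = pKa + log([A⁻]/[HA]) = 9.180 + log(0.0309/0.542) = 9.180 -1.244

pH = 7.94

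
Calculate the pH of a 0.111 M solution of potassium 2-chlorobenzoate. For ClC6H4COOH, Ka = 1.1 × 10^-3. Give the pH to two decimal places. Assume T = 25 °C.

pH = 8.00

ClC6H4COO- is the conjugate base of the weak acid ClC6H4COOH.
Kb = Kw/Ka = 1.0×10^-14 / 1.1 × 10^-3 = 9.09 × 10^-12
Kb = x²/(0.111 − x) = 9.09 × 10^-12
Since Kb ≪ C₀, x ≈ √(Kb·C₀) = 1.00 × 10^-6 M.
pOH = −log(1.00 × 10^-6) = 6.00; pH = 14.00 − 6.00 = 8.00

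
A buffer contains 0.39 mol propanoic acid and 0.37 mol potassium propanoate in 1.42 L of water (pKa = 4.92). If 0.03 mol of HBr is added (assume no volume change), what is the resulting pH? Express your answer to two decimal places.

pH = 4.83

After neutralization: n(CH3CH2COOH) = 0.42 mol, n(CH3CH2COO-) = 0.34 mol.
Henderson–Hasselbalch with mole ratio 0.34/0.42: pH = 4.92 + (-0.092)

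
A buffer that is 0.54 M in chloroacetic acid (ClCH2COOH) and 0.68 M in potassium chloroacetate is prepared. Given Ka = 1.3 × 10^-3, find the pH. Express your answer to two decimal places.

pH = 2.99

pKa = −log(1.3 × 10^-3) = 2.886
pH = pKa + log([A⁻]/[HA]) = 2.886 + log(0.68/0.54)
pH = 2.886 + (+0.100) = 2.99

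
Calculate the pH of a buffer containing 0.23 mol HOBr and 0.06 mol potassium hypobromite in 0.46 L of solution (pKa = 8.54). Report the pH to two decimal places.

pH = 7.96

pH = pKa + log([A⁻]/[HA]) = 8.54 + log(0.06/0.23)
pH = 8.54 + (-0.584) = 7.96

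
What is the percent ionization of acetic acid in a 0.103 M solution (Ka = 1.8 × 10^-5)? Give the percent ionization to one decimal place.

CH3COOH ⇌ CH3COO- + H+; let x = [H+] at equilibrium.
x ≈ √(Ka·C₀) = √(1.8 × 10^-5 × 0.103) = 1.36 × 10^-3 M
Fraction ionized = 1.36 × 10^-3 / 0.103 = 0.0132 → 1.3%

1.3%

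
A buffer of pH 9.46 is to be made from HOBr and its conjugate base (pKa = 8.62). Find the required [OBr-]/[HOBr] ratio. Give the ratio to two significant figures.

pH = pKa + log(r) ⇒ log(r) = 9.46 − 8.62 = +0.84
r = [OBr-]/[HOBr] = 10^(+0.84) = 6.92

ratio = 6.9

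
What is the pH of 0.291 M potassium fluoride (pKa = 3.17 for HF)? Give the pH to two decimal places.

pH = 8.32

F- is the conjugate base of the weak acid HF.
Ka = 10^(−3.17) = 6.76 × 10^-4
Kb = Kw/Ka = 1.0×10^-14 / 6.76 × 10^-4 = 1.48 × 10^-11
From the ICE table, Kb = [OH-]²/(0.291 − [OH-]) = 1.48 × 10^-11.
Since Kb ≪ C₀, [OH-] ≈ √(Kb·C₀) = 2.08 × 10^-6 M.
Check: 0.00071% ionized — well under 5%, approximation valid.
pOH = −log(2.08 × 10^-6) = 5.68; pH = 14.00 − 5.68 = 8.32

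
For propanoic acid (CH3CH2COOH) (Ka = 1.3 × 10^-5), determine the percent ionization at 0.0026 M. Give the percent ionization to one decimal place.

6.8%

CH3CH2COOH ⇌ CH3CH2COO- + H+; let x = [H+] at equilibrium.
Solve x² + 1.3e-05x − 3.38e-08 = 0 → x = 1.77 × 10^-4 M
Fraction ionized = 1.77 × 10^-4 / 0.0026 = 0.0681 → 6.8%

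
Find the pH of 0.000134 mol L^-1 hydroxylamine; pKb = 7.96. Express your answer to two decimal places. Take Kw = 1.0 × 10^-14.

pH = 8.08

NH2OH + H2O ⇌ NH3OH+ + OH-
Kb = 10^(−7.96) = 1.10 × 10^-8
Kb = x²/(0.000134 − x) = 1.10 × 10^-8
Assume x ≪ 0.000134: x ≈ √(1.10 × 10^-8 × 0.000134) = 1.21 × 10^-6 M
Check: 0.91% ionized — well under 5%, approximation valid.
pOH = −log(1.21 × 10^-6) = 5.92; pH = 14.00 − 5.92 = 8.08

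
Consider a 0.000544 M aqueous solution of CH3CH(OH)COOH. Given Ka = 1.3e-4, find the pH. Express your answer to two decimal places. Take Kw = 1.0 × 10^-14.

pH = 3.68

CH3CH(OH)COOH ⇌ CH3CH(OH)COO- + H+
Ka = x²/(0.000544 − x) = 1.3 × 10^-4
The 5% rule fails; solving x² + Ka·x − Ka·C₀ = 0 exactly:
x = (−Ka + √(Ka² + 4·Ka·C₀))/2 = 2.09 × 10^-4 M
pH = −log(2.09 × 10^-4) = 3.68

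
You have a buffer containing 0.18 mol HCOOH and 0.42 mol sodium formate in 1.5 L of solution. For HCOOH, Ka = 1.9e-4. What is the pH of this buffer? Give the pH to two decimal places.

pH = 4.09

pKa = −log(1.9 × 10^-4) = 3.721
Henderson–Hasselbalch: pH = pKa + log([HCOO-]/[HCOOH]) = 3.721 + log(0.42/0.18)
pH = 3.721 + (+0.368) = 4.09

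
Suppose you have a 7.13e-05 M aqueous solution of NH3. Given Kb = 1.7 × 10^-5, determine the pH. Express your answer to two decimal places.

pH = 9.44

NH3 + H2O ⇌ NH4+ + OH-
Kb = [OH-]²/(7.13e-05 − [OH-]) = 1.7 × 10^-5
Here C₀/Kb ≈ 4.19, so the small-[OH-] approximation fails. Use the quadratic:
[OH-] = [−1.7e-05 + √(1.7e-05² + 4.85e-09)]/2 = 2.73 × 10^-5 M
pOH = −log(2.73 × 10^-5) = 4.56; pH = 14.00 − 4.56 = 9.44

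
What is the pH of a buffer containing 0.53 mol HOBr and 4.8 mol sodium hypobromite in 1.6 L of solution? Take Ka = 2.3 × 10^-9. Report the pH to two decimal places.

pH = 9.60

pKa = −log(2.3 × 10^-9) = 8.638
Using pH = pKa + log([base]/[acid]) with [base]/[acid] = 4.8/0.53:
pH = 8.638 + (+0.957) = 9.60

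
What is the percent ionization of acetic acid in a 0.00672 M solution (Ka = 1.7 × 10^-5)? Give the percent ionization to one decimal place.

CH3COOH ⇌ CH3COO- + H+; let x = [H+] at equilibrium.
Solve x² + 1.7e-05x − 1.14e-07 = 0 → x = 3.30 × 10^-4 M
% ionization = x/C₀ × 100% = 3.30 × 10^-4/0.00672 × 100% = 4.9%

4.9%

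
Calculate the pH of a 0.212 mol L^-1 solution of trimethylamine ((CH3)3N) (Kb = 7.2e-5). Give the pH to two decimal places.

(CH3)3N + H2O ⇌ (CH3)3NH+ + OH-
Kb = [OH-]²/(0.212 − [OH-]) = 7.2 × 10^-5
Since Kb ≪ C₀, [OH-] ≈ √(Kb·C₀) = 3.91 × 10^-3 M.
pOH = 2.41, so pH = 14.00 − pOH = 11.59

pH = 11.59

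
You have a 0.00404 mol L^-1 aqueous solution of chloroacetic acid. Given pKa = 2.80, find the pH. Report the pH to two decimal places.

pH = 2.73

ClCH2COOH ⇌ ClCH2COO- + H+
Ka = 10^(−2.80) = 1.58 × 10^-3
From the ICE table, Ka = [H+]²/(0.00404 − [H+]) = 1.58 × 10^-3.
[H+] is not negligible relative to C₀; solve [H+]² + 0.00158·[H+] − 6.38e-06 = 0.
[H+] = [−0.00158 + √(0.00158² + 2.55e-05)]/2 = 1.86 × 10^-3 M
pH = −log[H+] = −log(1.86 × 10^-3) = 2.73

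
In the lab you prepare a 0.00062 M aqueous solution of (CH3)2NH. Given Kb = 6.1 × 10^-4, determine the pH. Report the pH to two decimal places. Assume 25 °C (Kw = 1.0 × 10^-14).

pH = 10.58

(CH3)2NH + H2O ⇌ (CH3)2NH2+ + OH-
From the ICE table, Kb = [OH-]²/(0.00062 − [OH-]) = 6.1 × 10^-4.
[OH-] is not negligible relative to C₀; solve [OH-]² + 0.00061·[OH-] − 3.78e-07 = 0.
[OH-] = (−Kb + √(Kb² + 4·Kb·C₀))/2 = 3.81 × 10^-4 M
pOH = −log(3.81 × 10^-4) = 3.42; pH = 14.00 − 3.42 = 10.58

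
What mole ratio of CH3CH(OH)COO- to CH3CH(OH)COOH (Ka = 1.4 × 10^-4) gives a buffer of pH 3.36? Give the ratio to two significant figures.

pKa = -log(1.4 × 10^-4) = 3.854
pH = pKa + log(r) ⇒ log(r) = 3.36 − 3.854 = -0.494
r = [CH3CH(OH)COO-]/[CH3CH(OH)COOH] = 10^(-0.494) = 0.321

ratio = 0.32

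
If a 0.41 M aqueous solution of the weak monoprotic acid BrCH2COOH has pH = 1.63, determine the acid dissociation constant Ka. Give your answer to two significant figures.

[H+] = 10^(-1.63) = 2.34 × 10^-2 M
At equilibrium [HA] = 0.41 − 2.34 × 10^-2 = 3.87 × 10^-1 M
Ka = [H+][A-]/[HA] = (2.34 × 10^-2)² / 3.87 × 10^-1 = 1.4 × 10^-3

Ka = 1.4 × 10^-3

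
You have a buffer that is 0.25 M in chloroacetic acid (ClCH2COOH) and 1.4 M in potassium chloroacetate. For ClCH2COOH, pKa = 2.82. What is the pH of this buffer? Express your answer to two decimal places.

pH = 3.57

Using pH = pKa + log([base]/[acid]) with [base]/[acid] = 1.4/0.25:
pH = 2.82 + (+0.748) = 3.57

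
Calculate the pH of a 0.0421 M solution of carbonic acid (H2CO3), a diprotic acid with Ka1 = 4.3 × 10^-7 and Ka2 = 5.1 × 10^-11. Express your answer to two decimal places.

pH = 3.87

Since Ka1 ≫ Ka2, the first ionization dominates [H+].
Ka1 = x²/(0.0421 − x) = 4.3 × 10^-7
x ≈ √(4.3 × 10^-7 × 0.0421) = 1.35 × 10^-4 M
pH = −log(1.35 × 10^-4) = 3.87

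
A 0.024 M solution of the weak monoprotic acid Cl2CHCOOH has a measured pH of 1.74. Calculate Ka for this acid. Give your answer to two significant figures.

[H+] = 10^(-1.74) = 1.82 × 10^-2 M
At equilibrium [HA] = 0.024 − 1.82 × 10^-2 = 5.80 × 10^-3 M
Ka = [H+][A-]/[HA] = (1.82 × 10^-2)² / 5.80 × 10^-3 = 5.7 × 10^-2

Ka = 5.7 × 10^-2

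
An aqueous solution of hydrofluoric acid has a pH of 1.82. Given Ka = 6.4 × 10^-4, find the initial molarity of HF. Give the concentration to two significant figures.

C₀ = 3.7 × 10^-1 M

[H+] = 10^(-1.82) = 1.51 × 10^-2 M = x
Ka = x²/(C₀ − x) ⇒ C₀ = x + x²/Ka
C₀ = 1.51 × 10^-2 + (1.51 × 10^-2)²/(6.4 × 10^-4) = 3.71 × 10^-1 M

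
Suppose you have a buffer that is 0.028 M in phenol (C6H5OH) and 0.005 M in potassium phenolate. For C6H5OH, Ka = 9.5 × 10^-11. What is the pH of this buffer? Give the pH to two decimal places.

pKa = −log(9.5 × 10^-11) = 10.022
Henderson–Hasselbalch: pH = pKa + log([C6H5O-]/[C6H5OH]) = 10.022 + log(0.005/0.028)
pH = 10.022 + (-0.748) = 9.27

pH = 9.27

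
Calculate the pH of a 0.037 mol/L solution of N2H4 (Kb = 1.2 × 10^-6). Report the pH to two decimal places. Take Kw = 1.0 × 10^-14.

pH = 10.32

N2H4 + H2O ⇌ N2H5+ + OH-
Kb = x²/(0.037 − x) = 1.2 × 10^-6
Neglecting x in the denominator: x = √(1.2 × 10^-6 × 0.037) = 2.11 × 10^-4 M
Check: 0.57% ionized — well under 5%, approximation valid.
pOH = 3.68, so pH = 14.00 − pOH = 10.32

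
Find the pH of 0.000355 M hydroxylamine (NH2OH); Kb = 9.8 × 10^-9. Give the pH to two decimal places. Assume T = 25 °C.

NH2OH + H2O ⇌ NH3OH+ + OH-
From the ICE table, Kb = x²/(0.000355 − x) = 9.8 × 10^-9.
Since Kb ≪ C₀, x ≈ √(Kb·C₀) = 1.87 × 10^-6 M.
Check: 0.53% ionized — well under 5%, approximation valid.
pOH = 5.73, so pH = 14.00 − pOH = 8.27

pH = 8.27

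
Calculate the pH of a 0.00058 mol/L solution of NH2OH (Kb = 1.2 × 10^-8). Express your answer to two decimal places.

pH = 8.42

NH2OH + H2O ⇌ NH3OH+ + OH-
Kb = x²/(0.00058 − x) = 1.2 × 10^-8
Assume x ≪ 0.00058: x ≈ √(1.2 × 10^-8 × 0.00058) = 2.64 × 10^-6 M
pOH = −log(2.64 × 10^-6) = 5.58; pH = 14.00 − 5.58 = 8.42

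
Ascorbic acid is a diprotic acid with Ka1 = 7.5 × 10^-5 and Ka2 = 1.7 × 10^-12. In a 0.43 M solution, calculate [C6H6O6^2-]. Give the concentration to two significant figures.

1.7 × 10^-12 M

First ionization gives [H+] ≈ [HC6H6O6-] = 5.68 × 10^-3 M.
Second step: Ka2 = [H+][C6H6O6^2-]/[HC6H6O6-] ≈ [C6H6O6^2-] (since [H+] ≈ [HC6H6O6-]).
So [C6H6O6^2-] ≈ Ka2.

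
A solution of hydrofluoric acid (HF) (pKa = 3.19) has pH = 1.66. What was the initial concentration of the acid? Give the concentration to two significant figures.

C₀ = 7.6 × 10^-1 M

[H+] = 10^(-1.66) = 2.19 × 10^-2 M = x
Ka = 10^(−3.19) = 6.46 × 10^-4
Ka = x²/(C₀ − x) ⇒ C₀ = x + x²/Ka
C₀ = 2.19 × 10^-2 + (2.19 × 10^-2)²/(6.46 × 10^-4) = 7.64 × 10^-1 M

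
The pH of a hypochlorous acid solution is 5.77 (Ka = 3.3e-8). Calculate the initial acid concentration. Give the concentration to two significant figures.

[H+] = 10^(-5.77) = 1.70 × 10^-6 M = x
Ka = x²/(C₀ − x) ⇒ C₀ = x + x²/Ka
C₀ = 1.70 × 10^-6 + (1.70 × 10^-6)²/(3.3 × 10^-8) = 8.93 × 10^-5 M

C₀ = 8.9 × 10^-5 M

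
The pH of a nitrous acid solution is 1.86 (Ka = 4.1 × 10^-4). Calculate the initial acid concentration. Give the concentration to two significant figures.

C₀ = 4.8 × 10^-1 M

[H+] = 10^(-1.86) = 1.38 × 10^-2 M = x
Ka = x²/(C₀ − x) ⇒ C₀ = x + x²/Ka
C₀ = 1.38 × 10^-2 + (1.38 × 10^-2)²/(4.1 × 10^-4) = 4.78 × 10^-1 M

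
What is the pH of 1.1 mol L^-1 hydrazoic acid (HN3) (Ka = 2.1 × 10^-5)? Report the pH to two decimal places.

pH = 2.32

HN3 ⇌ N3- + H+
Ka = x²/(1.1 − x) = 2.1 × 10^-5
Since Ka ≪ C₀, x ≈ √(Ka·C₀) = 4.81 × 10^-3 M.
(x/C₀ = 0.44% < 5%, so the approximation holds.)
pH = −log(4.81 × 10^-3) = 2.32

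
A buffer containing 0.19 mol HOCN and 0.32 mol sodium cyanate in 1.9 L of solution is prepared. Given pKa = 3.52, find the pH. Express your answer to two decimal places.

Using pH = pKa + log([base]/[acid]) with [base]/[acid] = 0.32/0.19:
pH = 3.52 + (+0.226) = 3.75

pH = 3.75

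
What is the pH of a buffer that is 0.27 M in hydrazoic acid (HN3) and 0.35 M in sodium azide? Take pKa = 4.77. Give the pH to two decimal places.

pH = 4.88

Henderson–Hasselbalch: pH = pKa + log([N3-]/[HN3]) = 4.77 + log(0.35/0.27)
pH = 4.77 + (+0.113) = 4.88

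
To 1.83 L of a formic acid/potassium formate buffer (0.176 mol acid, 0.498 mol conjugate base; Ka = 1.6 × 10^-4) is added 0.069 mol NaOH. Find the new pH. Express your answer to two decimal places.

pH = 4.52

OH- converts HCOOH to HCOO-: HCOOH → 0.107 mol, HCOO- → 0.567 mol.
pKa = −log(1.6 × 10^-4) = 3.796
pH = pKa + log(n_HCOO-/n_HCOOH) = 3.796 + log(0.567/0.107) = 3.796 + (+0.724)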